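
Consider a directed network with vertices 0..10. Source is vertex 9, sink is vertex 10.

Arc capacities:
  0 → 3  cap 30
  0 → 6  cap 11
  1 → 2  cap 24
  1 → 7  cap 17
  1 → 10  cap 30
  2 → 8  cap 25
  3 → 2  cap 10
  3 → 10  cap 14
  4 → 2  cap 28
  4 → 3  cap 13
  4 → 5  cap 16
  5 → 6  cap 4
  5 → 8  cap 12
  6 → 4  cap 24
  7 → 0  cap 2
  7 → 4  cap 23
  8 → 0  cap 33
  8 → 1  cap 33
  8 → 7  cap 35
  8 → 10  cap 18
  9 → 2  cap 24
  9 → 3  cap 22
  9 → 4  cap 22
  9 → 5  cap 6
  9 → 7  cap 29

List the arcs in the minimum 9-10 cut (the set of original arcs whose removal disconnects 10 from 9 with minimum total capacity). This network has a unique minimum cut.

augment #1: 9→3→10 push 14
augment #2: 9→2→8→10 push 18
augment #3: 9→2→8→1→10 push 6
augment #4: 9→5→8→1→10 push 6
augment #5: 9→3→2→8→1→10 push 1
augment #6: 9→4→5→8→1→10 push 6
max flow = 51; residual-reachable set from 9 gives S-side
cut edges (S→T): {(2,8), (3,10), (5,8)} total cap 51

Min-cut arcs: {(2,8), (3,10), (5,8)} (total capacity 51)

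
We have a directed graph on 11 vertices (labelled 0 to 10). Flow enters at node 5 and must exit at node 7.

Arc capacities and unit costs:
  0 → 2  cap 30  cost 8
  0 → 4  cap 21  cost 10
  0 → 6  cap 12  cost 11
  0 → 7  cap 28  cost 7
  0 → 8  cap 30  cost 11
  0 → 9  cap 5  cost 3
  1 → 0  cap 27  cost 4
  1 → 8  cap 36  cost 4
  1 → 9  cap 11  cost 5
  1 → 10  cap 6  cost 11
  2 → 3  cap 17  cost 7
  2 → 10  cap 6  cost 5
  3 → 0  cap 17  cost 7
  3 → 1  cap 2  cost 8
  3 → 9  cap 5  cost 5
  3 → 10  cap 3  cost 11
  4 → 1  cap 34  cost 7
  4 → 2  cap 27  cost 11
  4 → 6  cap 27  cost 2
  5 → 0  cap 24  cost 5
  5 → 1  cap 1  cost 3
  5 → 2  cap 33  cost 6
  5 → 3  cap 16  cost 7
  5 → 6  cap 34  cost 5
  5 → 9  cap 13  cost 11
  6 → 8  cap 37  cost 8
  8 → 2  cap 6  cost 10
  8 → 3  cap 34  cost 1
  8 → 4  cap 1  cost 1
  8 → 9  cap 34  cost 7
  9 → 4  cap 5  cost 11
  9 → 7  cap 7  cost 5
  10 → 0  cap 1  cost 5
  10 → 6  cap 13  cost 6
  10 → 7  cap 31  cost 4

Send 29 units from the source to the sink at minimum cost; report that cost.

shortest-cost path #1: 5→0→7 push 24 @ unit cost 12 (adds 288)
shortest-cost path #2: 5→1→9→7 push 1 @ unit cost 13 (adds 13)
shortest-cost path #3: 5→2→10→7 push 4 @ unit cost 15 (adds 60)
total cost = 361

Minimum cost for 29 units: 361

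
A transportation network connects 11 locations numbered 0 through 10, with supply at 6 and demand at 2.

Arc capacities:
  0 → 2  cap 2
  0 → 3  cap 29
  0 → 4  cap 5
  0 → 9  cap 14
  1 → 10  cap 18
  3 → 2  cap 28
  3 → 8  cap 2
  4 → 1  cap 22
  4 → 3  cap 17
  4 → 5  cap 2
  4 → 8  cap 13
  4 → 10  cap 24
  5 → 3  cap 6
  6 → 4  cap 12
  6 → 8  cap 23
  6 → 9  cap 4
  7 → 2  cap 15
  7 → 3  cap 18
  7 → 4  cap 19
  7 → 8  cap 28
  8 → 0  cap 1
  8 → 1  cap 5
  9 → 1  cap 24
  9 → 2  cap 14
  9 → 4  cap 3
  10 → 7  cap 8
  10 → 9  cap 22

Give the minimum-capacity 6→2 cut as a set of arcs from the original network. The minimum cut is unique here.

Min-cut arcs: {(6,4), (6,9), (8,0), (8,1)} (total capacity 22)

augment #1: 6→9→2 push 4
augment #2: 6→4→3→2 push 12
augment #3: 6→8→0→2 push 1
augment #4: 6→8→1→10→7→2 push 5
max flow = 22; residual-reachable set from 6 gives S-side
cut edges (S→T): {(6,4), (6,9), (8,0), (8,1)} total cap 22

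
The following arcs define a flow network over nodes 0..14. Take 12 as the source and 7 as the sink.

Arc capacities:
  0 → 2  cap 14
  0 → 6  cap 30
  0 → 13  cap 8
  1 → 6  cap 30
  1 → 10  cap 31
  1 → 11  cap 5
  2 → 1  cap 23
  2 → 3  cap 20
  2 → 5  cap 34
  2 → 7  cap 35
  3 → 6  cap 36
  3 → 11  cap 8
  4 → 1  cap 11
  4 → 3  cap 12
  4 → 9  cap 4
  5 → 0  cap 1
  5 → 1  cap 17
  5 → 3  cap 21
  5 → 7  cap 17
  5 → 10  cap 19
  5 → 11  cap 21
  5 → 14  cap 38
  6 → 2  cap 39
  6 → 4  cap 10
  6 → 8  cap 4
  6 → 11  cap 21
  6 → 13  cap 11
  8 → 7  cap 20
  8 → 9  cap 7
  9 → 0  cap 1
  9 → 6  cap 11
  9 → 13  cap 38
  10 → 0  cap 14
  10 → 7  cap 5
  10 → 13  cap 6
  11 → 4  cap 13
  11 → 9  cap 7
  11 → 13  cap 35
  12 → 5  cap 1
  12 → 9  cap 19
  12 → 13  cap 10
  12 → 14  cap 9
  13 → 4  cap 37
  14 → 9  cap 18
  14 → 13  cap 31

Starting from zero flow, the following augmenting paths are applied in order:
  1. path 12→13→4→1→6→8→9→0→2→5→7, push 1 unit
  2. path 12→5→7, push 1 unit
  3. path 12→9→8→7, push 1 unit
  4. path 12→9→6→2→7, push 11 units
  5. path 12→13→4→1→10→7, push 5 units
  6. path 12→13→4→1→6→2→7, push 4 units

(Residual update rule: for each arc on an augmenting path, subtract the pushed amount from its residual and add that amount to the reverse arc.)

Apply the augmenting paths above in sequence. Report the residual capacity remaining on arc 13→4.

Residual capacity of (13,4): 27

after path 1 (12→13→4→1→6→8→9→0→2→5→7, push 1): res(13,4)=36
after path 2 (12→5→7, push 1): res(13,4)=36
after path 3 (12→9→8→7, push 1): res(13,4)=36
after path 4 (12→9→6→2→7, push 11): res(13,4)=36
after path 5 (12→13→4→1→10→7, push 5): res(13,4)=31
after path 6 (12→13→4→1→6→2→7, push 4): res(13,4)=27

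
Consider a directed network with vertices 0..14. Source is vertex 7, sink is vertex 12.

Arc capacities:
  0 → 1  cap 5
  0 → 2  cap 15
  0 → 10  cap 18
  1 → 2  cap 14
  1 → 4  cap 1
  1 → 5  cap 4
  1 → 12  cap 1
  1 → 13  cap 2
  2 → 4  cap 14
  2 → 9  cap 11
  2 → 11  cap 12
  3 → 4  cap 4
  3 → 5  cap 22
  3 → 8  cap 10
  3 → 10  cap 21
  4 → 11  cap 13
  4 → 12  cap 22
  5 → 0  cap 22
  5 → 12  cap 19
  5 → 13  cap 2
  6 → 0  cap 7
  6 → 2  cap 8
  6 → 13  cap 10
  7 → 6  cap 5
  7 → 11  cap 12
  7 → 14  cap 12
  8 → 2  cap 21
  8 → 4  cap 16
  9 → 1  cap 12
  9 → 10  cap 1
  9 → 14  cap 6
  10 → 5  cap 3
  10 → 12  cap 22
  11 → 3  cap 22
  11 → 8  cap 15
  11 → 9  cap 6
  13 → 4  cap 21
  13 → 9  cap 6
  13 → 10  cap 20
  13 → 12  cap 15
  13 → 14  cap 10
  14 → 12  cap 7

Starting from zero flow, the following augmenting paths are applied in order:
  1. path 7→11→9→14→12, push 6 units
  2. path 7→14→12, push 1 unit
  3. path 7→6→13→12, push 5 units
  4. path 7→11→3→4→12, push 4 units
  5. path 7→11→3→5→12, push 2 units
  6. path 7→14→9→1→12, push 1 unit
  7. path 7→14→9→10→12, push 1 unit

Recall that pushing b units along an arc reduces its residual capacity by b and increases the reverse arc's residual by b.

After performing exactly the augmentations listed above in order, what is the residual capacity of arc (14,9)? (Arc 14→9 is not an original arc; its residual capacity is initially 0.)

after path 1 (7→11→9→14→12, push 6): res(14,9)=6
after path 2 (7→14→12, push 1): res(14,9)=6
after path 3 (7→6→13→12, push 5): res(14,9)=6
after path 4 (7→11→3→4→12, push 4): res(14,9)=6
after path 5 (7→11→3→5→12, push 2): res(14,9)=6
after path 6 (7→14→9→1→12, push 1): res(14,9)=5
after path 7 (7→14→9→10→12, push 1): res(14,9)=4

Residual capacity of (14,9): 4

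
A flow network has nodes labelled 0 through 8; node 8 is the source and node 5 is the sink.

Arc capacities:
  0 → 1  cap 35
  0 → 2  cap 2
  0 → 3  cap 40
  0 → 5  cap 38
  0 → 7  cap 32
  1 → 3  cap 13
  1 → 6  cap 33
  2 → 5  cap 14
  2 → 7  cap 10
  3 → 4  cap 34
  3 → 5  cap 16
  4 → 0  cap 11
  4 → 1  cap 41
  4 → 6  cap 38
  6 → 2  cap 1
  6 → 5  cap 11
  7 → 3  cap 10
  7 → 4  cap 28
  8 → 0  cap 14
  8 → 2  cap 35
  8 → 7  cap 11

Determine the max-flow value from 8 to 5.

Maximum flow value: 49

augment #1: 8→0→5 bottleneck 14, total now 14
augment #2: 8→2→5 bottleneck 14, total now 28
augment #3: 8→7→3→5 bottleneck 10, total now 38
augment #4: 8→7→4→0→5 bottleneck 1, total now 39
augment #5: 8→2→7→4→0→5 bottleneck 10, total now 49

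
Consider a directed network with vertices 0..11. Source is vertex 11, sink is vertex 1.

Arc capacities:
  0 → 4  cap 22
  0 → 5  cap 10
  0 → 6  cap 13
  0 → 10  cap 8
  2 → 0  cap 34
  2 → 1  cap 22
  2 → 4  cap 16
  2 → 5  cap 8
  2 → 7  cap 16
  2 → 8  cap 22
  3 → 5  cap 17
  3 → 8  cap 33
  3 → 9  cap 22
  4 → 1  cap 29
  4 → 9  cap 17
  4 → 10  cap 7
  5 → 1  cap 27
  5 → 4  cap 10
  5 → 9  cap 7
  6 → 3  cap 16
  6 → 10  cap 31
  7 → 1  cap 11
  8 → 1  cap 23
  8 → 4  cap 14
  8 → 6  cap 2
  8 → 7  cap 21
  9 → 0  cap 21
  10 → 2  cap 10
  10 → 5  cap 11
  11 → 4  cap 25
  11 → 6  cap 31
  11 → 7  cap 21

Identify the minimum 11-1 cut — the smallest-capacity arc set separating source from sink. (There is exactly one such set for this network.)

Min-cut arcs: {(7,1), (11,4), (11,6)} (total capacity 67)

augment #1: 11→4→1 push 25
augment #2: 11→7→1 push 11
augment #3: 11→6→3→5→1 push 16
augment #4: 11→6→10→2→1 push 10
augment #5: 11→6→10→5→1 push 5
max flow = 67; residual-reachable set from 11 gives S-side
cut edges (S→T): {(7,1), (11,4), (11,6)} total cap 67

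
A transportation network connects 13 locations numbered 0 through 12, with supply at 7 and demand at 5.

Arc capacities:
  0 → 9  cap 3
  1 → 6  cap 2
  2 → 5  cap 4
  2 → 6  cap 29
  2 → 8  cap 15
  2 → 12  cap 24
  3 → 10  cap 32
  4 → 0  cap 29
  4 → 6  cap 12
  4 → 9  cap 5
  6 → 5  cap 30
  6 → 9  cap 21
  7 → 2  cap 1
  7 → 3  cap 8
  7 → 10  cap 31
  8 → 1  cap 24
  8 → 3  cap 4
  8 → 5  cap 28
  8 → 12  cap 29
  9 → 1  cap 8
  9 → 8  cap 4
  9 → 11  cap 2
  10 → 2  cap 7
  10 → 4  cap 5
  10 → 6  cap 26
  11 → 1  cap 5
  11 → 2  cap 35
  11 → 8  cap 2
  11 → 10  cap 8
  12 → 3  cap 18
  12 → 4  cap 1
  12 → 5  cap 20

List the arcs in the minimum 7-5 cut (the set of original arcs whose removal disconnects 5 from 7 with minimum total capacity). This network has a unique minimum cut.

Min-cut arcs: {(7,2), (10,2), (10,4), (10,6)} (total capacity 39)

augment #1: 7→2→5 push 1
augment #2: 7→10→2→5 push 3
augment #3: 7→10→6→5 push 26
augment #4: 7→10→2→6→5 push 2
augment #5: 7→3→10→2→6→5 push 2
augment #6: 7→3→10→4→9→8→5 push 4
augment #7: 7→3→10→4→6→2→8→5 push 1
max flow = 39; residual-reachable set from 7 gives S-side
cut edges (S→T): {(7,2), (10,2), (10,4), (10,6)} total cap 39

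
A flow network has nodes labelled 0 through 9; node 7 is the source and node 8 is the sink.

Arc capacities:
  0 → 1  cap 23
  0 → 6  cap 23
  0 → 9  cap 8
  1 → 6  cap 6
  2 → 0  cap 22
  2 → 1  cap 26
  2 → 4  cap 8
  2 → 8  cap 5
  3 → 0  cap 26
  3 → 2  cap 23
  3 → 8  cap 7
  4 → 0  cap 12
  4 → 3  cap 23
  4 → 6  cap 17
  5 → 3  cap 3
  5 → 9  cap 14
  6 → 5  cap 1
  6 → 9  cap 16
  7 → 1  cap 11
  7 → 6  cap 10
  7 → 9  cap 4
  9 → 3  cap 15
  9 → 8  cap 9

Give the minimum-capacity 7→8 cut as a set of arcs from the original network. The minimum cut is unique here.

Min-cut arcs: {(1,6), (7,6), (7,9)} (total capacity 20)

augment #1: 7→9→8 push 4
augment #2: 7→6→9→8 push 5
augment #3: 7→6→5→3→8 push 1
augment #4: 7→6→9→3→8 push 4
augment #5: 7→1→6→9→3→8 push 2
augment #6: 7→1→6→9→3→2→8 push 4
max flow = 20; residual-reachable set from 7 gives S-side
cut edges (S→T): {(1,6), (7,6), (7,9)} total cap 20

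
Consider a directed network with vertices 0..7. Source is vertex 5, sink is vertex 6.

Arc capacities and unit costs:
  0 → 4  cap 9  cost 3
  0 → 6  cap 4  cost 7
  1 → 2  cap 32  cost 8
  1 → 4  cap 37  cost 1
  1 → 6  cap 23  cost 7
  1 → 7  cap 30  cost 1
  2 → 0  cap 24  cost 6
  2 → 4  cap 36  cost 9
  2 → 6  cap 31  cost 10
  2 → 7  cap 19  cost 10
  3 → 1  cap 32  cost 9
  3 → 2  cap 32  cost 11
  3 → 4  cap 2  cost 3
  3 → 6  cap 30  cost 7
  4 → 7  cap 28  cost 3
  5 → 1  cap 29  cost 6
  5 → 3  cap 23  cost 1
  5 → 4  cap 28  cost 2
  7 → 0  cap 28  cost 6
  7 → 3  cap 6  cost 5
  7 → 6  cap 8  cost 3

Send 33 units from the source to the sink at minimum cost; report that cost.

shortest-cost path #1: 5→3→6 push 23 @ unit cost 8 (adds 184)
shortest-cost path #2: 5→4→7→6 push 8 @ unit cost 8 (adds 64)
shortest-cost path #3: 5→1→6 push 2 @ unit cost 13 (adds 26)
total cost = 274

Minimum cost for 33 units: 274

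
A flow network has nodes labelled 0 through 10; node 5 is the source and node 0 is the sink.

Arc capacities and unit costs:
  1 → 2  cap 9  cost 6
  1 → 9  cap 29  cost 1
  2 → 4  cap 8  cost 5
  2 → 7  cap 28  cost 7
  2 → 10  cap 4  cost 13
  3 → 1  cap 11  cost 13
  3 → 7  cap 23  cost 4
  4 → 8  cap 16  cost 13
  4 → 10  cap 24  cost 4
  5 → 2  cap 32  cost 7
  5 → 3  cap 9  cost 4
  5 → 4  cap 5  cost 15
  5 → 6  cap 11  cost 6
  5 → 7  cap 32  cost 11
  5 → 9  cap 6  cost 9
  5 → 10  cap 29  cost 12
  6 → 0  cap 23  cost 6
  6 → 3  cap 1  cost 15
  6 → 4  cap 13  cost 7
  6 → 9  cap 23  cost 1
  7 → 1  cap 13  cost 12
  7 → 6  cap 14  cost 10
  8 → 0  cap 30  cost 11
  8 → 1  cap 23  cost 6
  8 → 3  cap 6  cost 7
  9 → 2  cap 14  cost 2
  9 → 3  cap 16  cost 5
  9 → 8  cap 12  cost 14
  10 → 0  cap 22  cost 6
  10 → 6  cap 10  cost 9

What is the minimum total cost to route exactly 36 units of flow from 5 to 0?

shortest-cost path #1: 5→6→0 push 11 @ unit cost 12 (adds 132)
shortest-cost path #2: 5→10→0 push 22 @ unit cost 18 (adds 396)
shortest-cost path #3: 5→3→7→6→0 push 3 @ unit cost 24 (adds 72)
total cost = 600

Minimum cost for 36 units: 600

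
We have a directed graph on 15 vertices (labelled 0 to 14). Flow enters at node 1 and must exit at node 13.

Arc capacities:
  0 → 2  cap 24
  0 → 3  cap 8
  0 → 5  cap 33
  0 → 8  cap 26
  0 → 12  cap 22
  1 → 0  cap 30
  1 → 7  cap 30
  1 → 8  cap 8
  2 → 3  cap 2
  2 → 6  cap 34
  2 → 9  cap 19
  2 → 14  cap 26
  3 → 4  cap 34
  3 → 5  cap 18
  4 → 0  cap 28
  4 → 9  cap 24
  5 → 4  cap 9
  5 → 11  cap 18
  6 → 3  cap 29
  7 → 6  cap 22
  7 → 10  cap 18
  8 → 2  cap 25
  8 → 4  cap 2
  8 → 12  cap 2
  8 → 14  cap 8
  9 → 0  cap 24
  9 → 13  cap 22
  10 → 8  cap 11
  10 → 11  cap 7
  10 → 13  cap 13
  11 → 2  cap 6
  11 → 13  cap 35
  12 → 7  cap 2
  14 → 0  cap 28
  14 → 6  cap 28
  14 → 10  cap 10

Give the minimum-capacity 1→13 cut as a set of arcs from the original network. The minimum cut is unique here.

Min-cut arcs: {(5,11), (9,13), (10,11), (10,13)} (total capacity 60)

augment #1: 1→7→10→13 push 13
augment #2: 1→0→2→9→13 push 19
augment #3: 1→0→5→11→13 push 11
augment #4: 1→7→10→11→13 push 5
augment #5: 1→8→4→9→13 push 2
augment #6: 1→8→14→10→11→13 push 2
augment #7: 1→7→6→3→4→9→13 push 1
augment #8: 1→7→6→3→5→11→13 push 7
max flow = 60; residual-reachable set from 1 gives S-side
cut edges (S→T): {(5,11), (9,13), (10,11), (10,13)} total cap 60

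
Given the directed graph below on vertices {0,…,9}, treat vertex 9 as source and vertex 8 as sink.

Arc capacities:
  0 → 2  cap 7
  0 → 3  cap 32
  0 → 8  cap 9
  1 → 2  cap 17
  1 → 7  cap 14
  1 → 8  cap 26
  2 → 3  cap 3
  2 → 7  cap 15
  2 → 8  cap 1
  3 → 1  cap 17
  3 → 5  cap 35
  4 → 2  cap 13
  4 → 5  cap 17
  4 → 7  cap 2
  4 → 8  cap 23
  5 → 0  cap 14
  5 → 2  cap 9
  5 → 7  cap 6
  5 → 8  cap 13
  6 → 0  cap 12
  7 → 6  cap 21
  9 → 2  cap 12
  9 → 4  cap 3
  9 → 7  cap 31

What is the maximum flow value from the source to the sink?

augment #1: 9→2→8 bottleneck 1, total now 1
augment #2: 9→4→8 bottleneck 3, total now 4
augment #3: 9→2→3→1→8 bottleneck 3, total now 7
augment #4: 9→7→6→0→8 bottleneck 9, total now 16
augment #5: 9→7→6→0→3→1→8 bottleneck 3, total now 19

Maximum flow value: 19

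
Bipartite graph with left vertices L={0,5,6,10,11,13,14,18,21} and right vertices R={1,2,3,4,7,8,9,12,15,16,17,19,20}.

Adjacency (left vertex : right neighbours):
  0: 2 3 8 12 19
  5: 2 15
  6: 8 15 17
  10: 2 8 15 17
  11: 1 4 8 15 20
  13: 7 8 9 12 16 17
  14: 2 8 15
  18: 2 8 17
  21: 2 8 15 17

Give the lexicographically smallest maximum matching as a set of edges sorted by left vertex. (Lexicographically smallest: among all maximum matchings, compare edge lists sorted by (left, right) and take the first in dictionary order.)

Lex-smallest maximum matching: {(0,3), (5,2), (6,8), (10,15), (11,1), (13,7), (18,17)}

|M| = 7 (so the lex-smallest maximum matching has 7 edges)
process left vertices in ascending order; for each, take the smallest-labelled available neighbour that still permits 7 edges overall, or leave it unmatched if none does
lex-smallest matching: {0-3, 5-2, 6-8, 10-15, 11-1, 13-7, 18-17}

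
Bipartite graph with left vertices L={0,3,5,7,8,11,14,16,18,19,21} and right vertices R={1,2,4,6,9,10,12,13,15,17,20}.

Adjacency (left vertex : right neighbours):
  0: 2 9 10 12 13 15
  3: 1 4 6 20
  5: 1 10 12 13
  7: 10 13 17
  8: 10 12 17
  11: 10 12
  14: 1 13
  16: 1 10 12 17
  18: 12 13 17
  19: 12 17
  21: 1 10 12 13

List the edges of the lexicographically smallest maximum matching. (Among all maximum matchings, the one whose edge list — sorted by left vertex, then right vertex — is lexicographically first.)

|M| = 7 (so the lex-smallest maximum matching has 7 edges)
process left vertices in ascending order; for each, take the smallest-labelled available neighbour that still permits 7 edges overall, or leave it unmatched if none does
lex-smallest matching: {0-2, 3-4, 5-1, 7-10, 8-12, 14-13, 16-17}

Lex-smallest maximum matching: {(0,2), (3,4), (5,1), (7,10), (8,12), (14,13), (16,17)}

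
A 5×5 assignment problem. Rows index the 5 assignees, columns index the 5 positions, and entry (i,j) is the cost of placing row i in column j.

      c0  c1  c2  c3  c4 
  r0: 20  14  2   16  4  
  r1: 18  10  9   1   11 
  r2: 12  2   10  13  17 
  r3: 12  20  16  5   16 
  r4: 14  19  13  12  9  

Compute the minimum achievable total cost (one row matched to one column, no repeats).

Minimum assignment cost: 26

optimal assignment: row0→col2 (cost 2), row1→col3 (cost 1), row2→col1 (cost 2), row3→col0 (cost 12), row4→col4 (cost 9)
total = 2 + 1 + 2 + 12 + 9 = 26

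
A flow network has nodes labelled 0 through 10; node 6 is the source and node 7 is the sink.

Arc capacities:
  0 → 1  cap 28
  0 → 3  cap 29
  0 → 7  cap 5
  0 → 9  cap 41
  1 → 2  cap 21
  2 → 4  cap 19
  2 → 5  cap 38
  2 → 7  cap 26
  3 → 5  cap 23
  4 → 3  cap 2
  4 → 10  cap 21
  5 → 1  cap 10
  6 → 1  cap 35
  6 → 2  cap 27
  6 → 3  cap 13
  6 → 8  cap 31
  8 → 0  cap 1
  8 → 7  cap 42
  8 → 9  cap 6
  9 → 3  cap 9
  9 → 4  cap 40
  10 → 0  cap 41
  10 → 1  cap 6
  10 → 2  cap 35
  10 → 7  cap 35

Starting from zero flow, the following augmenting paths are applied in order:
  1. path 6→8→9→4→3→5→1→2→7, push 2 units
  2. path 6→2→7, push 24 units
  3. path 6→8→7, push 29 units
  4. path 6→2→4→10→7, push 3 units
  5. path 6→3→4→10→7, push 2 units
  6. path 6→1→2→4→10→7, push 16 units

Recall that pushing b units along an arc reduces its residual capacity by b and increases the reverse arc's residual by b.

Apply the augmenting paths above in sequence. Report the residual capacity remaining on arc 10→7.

Residual capacity of (10,7): 14

after path 1 (6→8→9→4→3→5→1→2→7, push 2): res(10,7)=35
after path 2 (6→2→7, push 24): res(10,7)=35
after path 3 (6→8→7, push 29): res(10,7)=35
after path 4 (6→2→4→10→7, push 3): res(10,7)=32
after path 5 (6→3→4→10→7, push 2): res(10,7)=30
after path 6 (6→1→2→4→10→7, push 16): res(10,7)=14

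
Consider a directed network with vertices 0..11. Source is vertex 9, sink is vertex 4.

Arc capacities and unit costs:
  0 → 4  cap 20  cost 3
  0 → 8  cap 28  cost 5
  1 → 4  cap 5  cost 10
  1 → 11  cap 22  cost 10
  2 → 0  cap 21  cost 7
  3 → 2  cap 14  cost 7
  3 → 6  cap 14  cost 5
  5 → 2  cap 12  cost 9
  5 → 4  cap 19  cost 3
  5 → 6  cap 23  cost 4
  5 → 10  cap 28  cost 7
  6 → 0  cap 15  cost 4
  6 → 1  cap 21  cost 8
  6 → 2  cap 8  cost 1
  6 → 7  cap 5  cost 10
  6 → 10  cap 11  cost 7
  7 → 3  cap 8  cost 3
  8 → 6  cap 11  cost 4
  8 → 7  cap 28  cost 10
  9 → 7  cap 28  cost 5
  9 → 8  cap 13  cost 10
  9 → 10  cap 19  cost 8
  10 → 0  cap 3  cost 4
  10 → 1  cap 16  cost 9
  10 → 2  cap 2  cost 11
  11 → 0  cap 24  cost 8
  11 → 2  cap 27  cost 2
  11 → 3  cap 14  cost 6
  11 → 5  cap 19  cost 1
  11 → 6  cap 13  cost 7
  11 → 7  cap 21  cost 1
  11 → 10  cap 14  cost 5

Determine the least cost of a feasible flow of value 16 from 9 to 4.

Minimum cost for 16 units: 310

shortest-cost path #1: 9→10→0→4 push 3 @ unit cost 15 (adds 45)
shortest-cost path #2: 9→7→3→6→0→4 push 8 @ unit cost 20 (adds 160)
shortest-cost path #3: 9→8→6→0→4 push 5 @ unit cost 21 (adds 105)
total cost = 310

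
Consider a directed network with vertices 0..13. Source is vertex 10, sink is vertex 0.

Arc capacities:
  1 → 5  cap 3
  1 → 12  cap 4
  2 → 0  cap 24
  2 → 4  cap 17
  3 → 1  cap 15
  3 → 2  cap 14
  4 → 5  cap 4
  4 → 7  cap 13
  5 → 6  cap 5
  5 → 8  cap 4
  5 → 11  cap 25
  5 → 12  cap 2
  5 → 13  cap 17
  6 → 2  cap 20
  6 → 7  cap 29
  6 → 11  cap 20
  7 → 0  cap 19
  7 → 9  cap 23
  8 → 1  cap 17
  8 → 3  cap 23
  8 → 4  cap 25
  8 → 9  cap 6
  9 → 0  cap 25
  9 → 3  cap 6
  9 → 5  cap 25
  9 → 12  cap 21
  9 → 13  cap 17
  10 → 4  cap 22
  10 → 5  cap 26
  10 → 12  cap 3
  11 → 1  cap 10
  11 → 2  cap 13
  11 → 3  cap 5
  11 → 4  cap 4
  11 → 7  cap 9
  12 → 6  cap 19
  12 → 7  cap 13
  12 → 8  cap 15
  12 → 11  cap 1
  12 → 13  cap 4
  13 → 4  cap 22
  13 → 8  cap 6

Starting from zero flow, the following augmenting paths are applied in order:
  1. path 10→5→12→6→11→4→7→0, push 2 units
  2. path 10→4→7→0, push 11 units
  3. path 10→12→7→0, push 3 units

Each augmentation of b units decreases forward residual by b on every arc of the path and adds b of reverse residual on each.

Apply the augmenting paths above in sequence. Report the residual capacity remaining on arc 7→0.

Residual capacity of (7,0): 3

after path 1 (10→5→12→6→11→4→7→0, push 2): res(7,0)=17
after path 2 (10→4→7→0, push 11): res(7,0)=6
after path 3 (10→12→7→0, push 3): res(7,0)=3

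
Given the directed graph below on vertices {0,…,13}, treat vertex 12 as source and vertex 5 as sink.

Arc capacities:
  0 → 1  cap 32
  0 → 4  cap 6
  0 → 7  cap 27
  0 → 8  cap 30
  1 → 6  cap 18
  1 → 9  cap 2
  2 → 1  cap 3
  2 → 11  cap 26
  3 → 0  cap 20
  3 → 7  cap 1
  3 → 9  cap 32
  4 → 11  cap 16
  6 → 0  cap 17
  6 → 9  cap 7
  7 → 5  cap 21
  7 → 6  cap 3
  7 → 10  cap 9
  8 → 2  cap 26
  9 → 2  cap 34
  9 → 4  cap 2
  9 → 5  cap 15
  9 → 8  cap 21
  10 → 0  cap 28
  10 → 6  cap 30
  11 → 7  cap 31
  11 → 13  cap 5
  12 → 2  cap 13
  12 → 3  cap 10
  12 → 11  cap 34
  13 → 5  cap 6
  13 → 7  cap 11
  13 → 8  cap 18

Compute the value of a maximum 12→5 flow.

augment #1: 12→3→7→5 bottleneck 1, total now 1
augment #2: 12→3→9→5 bottleneck 9, total now 10
augment #3: 12→11→7→5 bottleneck 20, total now 30
augment #4: 12→11→13→5 bottleneck 5, total now 35
augment #5: 12→2→1→9→5 bottleneck 2, total now 37
augment #6: 12→2→1→6→9→5 bottleneck 1, total now 38
augment #7: 12→11→7→3→9→5 bottleneck 1, total now 39
augment #8: 12→11→7→6→9→5 bottleneck 2, total now 41

Maximum flow value: 41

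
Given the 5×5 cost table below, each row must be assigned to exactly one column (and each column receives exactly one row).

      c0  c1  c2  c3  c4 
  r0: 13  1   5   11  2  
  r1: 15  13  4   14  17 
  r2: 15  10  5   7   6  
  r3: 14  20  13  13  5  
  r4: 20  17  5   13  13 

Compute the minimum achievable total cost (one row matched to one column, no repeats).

Minimum assignment cost: 33

optimal assignment: row0→col1 (cost 1), row1→col0 (cost 15), row2→col3 (cost 7), row3→col4 (cost 5), row4→col2 (cost 5)
total = 1 + 15 + 7 + 5 + 5 = 33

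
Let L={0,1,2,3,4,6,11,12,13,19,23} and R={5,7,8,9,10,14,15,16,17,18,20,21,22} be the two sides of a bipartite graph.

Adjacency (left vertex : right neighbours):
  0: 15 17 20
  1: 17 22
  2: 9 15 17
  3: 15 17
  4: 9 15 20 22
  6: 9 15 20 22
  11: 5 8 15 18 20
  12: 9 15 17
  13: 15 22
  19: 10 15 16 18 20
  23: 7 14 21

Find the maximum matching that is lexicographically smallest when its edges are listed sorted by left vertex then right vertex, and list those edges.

Lex-smallest maximum matching: {(0,15), (1,17), (2,9), (4,20), (6,22), (11,5), (19,10), (23,7)}

|M| = 8 (so the lex-smallest maximum matching has 8 edges)
process left vertices in ascending order; for each, take the smallest-labelled available neighbour that still permits 8 edges overall, or leave it unmatched if none does
lex-smallest matching: {0-15, 1-17, 2-9, 4-20, 6-22, 11-5, 19-10, 23-7}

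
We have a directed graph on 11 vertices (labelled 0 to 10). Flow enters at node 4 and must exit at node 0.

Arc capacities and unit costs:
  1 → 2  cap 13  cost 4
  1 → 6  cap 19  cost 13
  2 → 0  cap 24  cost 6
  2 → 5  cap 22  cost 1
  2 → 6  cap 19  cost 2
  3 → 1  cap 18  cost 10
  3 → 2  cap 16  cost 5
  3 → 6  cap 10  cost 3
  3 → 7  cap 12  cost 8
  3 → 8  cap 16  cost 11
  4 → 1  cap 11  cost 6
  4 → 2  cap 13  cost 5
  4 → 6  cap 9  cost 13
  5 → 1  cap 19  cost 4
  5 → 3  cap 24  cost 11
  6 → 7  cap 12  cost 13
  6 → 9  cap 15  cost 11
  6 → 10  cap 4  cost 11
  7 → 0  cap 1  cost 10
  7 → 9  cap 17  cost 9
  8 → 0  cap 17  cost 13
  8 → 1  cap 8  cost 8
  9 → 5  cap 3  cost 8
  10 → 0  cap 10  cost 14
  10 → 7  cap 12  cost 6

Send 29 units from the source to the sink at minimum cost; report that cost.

Minimum cost for 29 units: 507

shortest-cost path #1: 4→2→0 push 13 @ unit cost 11 (adds 143)
shortest-cost path #2: 4→1→2→0 push 11 @ unit cost 16 (adds 176)
shortest-cost path #3: 4→6→7→0 push 1 @ unit cost 36 (adds 36)
shortest-cost path #4: 4→6→10→0 push 4 @ unit cost 38 (adds 152)
total cost = 507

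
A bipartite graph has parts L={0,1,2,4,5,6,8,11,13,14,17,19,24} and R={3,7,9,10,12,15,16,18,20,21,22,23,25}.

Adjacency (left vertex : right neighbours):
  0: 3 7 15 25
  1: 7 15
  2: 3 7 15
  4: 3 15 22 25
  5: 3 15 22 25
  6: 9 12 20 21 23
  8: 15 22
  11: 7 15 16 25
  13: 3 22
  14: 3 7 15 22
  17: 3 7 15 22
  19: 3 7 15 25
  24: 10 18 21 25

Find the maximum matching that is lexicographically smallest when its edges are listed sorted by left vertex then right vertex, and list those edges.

Lex-smallest maximum matching: {(0,3), (1,7), (2,15), (4,22), (5,25), (6,9), (11,16), (24,10)}

|M| = 8 (so the lex-smallest maximum matching has 8 edges)
process left vertices in ascending order; for each, take the smallest-labelled available neighbour that still permits 8 edges overall, or leave it unmatched if none does
lex-smallest matching: {0-3, 1-7, 2-15, 4-22, 5-25, 6-9, 11-16, 24-10}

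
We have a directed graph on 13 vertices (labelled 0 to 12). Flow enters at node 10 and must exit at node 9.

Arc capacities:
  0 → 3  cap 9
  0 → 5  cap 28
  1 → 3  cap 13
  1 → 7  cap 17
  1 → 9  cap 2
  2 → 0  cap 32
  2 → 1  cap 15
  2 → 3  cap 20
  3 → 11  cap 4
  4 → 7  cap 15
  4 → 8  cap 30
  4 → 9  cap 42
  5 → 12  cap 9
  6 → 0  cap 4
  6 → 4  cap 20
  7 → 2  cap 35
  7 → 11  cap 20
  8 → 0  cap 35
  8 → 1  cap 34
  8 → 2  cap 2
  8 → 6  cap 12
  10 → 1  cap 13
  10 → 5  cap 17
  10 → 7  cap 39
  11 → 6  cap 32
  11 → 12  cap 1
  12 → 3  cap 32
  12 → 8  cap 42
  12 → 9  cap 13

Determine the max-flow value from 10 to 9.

Maximum flow value: 32

augment #1: 10→1→9 bottleneck 2, total now 2
augment #2: 10→5→12→9 bottleneck 9, total now 11
augment #3: 10→7→11→12→9 bottleneck 1, total now 12
augment #4: 10→7→11→6→4→9 bottleneck 19, total now 31
augment #5: 10→1→3→11→6→4→9 bottleneck 1, total now 32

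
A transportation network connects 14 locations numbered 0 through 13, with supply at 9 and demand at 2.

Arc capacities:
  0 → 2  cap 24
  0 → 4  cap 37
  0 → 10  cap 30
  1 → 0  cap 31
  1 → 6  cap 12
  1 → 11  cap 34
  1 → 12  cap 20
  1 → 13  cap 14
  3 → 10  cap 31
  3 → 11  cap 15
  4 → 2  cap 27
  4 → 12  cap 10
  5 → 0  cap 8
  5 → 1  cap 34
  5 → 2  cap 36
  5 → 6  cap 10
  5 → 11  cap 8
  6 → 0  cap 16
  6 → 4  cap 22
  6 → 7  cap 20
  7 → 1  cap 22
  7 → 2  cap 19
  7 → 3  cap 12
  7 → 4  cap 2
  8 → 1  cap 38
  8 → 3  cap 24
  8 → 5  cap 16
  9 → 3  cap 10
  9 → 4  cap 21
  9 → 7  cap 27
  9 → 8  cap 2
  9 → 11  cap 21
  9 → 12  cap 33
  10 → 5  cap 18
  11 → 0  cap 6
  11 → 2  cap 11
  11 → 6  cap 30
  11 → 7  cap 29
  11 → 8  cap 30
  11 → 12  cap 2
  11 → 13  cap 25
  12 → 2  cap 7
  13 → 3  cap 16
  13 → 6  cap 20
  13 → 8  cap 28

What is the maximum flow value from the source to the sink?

augment #1: 9→4→2 bottleneck 21, total now 21
augment #2: 9→7→2 bottleneck 19, total now 40
augment #3: 9→11→2 bottleneck 11, total now 51
augment #4: 9→12→2 bottleneck 7, total now 58
augment #5: 9→7→4→2 bottleneck 2, total now 60
augment #6: 9→8→5→2 bottleneck 2, total now 62
augment #7: 9→11→0→2 bottleneck 6, total now 68
augment #8: 9→3→10→5→2 bottleneck 10, total now 78
augment #9: 9→7→1→0→2 bottleneck 6, total now 84
augment #10: 9→11→6→0→2 bottleneck 4, total now 88

Maximum flow value: 88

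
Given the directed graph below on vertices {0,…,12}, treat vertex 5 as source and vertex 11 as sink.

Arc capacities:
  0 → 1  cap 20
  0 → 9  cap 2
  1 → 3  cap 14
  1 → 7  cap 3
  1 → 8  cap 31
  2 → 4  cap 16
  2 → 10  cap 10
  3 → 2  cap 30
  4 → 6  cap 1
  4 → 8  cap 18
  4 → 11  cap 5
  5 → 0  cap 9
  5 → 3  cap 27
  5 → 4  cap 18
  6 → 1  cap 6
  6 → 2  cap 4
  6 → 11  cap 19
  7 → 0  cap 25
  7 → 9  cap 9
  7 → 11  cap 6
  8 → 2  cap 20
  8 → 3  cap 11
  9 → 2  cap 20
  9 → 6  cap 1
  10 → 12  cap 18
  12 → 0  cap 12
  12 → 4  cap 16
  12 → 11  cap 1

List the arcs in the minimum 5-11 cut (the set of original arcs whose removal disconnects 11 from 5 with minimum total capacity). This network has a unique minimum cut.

augment #1: 5→4→11 push 5
augment #2: 5→4→6→11 push 1
augment #3: 5→0→1→7→11 push 3
augment #4: 5→0→9→6→11 push 1
augment #5: 5→3→2→10→12→11 push 1
max flow = 11; residual-reachable set from 5 gives S-side
cut edges (S→T): {(1,7), (4,6), (4,11), (9,6), (12,11)} total cap 11

Min-cut arcs: {(1,7), (4,6), (4,11), (9,6), (12,11)} (total capacity 11)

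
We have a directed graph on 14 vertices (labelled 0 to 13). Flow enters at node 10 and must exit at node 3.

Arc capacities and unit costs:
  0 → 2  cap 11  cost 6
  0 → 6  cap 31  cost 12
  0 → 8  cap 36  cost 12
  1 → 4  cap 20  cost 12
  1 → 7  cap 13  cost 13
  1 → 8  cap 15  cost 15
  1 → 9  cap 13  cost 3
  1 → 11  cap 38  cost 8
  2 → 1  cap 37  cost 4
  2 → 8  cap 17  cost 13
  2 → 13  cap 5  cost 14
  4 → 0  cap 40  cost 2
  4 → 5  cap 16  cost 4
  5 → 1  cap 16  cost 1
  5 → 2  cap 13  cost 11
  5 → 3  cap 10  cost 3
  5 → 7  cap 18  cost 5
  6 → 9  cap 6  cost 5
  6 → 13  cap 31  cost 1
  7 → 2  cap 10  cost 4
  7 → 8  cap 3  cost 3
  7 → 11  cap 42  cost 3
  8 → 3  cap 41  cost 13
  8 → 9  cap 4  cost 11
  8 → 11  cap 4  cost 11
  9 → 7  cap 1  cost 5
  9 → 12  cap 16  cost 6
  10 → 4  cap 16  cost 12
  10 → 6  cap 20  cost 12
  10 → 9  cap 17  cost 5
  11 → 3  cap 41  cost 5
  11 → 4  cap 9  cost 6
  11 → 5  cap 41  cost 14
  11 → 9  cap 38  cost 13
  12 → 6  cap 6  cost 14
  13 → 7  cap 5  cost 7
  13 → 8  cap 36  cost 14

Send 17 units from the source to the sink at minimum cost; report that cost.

shortest-cost path #1: 10→9→7→11→3 push 1 @ unit cost 18 (adds 18)
shortest-cost path #2: 10→4→5→3 push 10 @ unit cost 19 (adds 190)
shortest-cost path #3: 10→6→13→7→11→3 push 5 @ unit cost 28 (adds 140)
shortest-cost path #4: 10→4→5→7→11→3 push 1 @ unit cost 29 (adds 29)
total cost = 377

Minimum cost for 17 units: 377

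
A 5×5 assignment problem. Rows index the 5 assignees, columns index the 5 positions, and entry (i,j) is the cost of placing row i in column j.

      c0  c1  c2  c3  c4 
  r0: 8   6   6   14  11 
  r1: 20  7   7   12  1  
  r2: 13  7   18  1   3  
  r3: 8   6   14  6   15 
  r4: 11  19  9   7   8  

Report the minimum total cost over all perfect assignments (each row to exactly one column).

Minimum assignment cost: 25

one of 3 optimal assignments: row0→col0 (cost 8), row1→col4 (cost 1), row2→col3 (cost 1), row3→col1 (cost 6), row4→col2 (cost 9)
total = 8 + 1 + 1 + 6 + 9 = 25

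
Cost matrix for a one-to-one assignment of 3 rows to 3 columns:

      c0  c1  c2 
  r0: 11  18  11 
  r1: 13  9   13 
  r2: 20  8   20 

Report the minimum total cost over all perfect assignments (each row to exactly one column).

Minimum assignment cost: 32

one of 2 optimal assignments: row0→col0 (cost 11), row1→col2 (cost 13), row2→col1 (cost 8)
total = 11 + 13 + 8 = 32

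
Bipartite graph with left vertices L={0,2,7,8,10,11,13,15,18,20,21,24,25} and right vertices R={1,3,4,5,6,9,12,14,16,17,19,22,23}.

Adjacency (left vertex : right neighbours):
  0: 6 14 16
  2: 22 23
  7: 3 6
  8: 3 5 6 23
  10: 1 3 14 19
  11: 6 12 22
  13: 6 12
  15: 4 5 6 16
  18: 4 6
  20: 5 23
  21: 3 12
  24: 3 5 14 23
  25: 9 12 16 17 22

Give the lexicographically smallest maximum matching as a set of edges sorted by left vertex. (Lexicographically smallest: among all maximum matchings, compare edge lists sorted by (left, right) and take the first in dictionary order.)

|M| = 11 (so the lex-smallest maximum matching has 11 edges)
process left vertices in ascending order; for each, take the smallest-labelled available neighbour that still permits 11 edges overall, or leave it unmatched if none does
lex-smallest matching: {0-6, 2-22, 7-3, 8-5, 10-1, 11-12, 15-16, 18-4, 20-23, 24-14, 25-9}

Lex-smallest maximum matching: {(0,6), (2,22), (7,3), (8,5), (10,1), (11,12), (15,16), (18,4), (20,23), (24,14), (25,9)}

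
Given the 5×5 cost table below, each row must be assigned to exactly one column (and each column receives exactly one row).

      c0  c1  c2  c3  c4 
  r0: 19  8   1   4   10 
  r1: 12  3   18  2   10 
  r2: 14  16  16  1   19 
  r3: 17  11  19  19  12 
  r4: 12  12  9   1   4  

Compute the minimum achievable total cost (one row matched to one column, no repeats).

optimal assignment: row0→col2 (cost 1), row1→col1 (cost 3), row2→col3 (cost 1), row3→col0 (cost 17), row4→col4 (cost 4)
total = 1 + 3 + 1 + 17 + 4 = 26

Minimum assignment cost: 26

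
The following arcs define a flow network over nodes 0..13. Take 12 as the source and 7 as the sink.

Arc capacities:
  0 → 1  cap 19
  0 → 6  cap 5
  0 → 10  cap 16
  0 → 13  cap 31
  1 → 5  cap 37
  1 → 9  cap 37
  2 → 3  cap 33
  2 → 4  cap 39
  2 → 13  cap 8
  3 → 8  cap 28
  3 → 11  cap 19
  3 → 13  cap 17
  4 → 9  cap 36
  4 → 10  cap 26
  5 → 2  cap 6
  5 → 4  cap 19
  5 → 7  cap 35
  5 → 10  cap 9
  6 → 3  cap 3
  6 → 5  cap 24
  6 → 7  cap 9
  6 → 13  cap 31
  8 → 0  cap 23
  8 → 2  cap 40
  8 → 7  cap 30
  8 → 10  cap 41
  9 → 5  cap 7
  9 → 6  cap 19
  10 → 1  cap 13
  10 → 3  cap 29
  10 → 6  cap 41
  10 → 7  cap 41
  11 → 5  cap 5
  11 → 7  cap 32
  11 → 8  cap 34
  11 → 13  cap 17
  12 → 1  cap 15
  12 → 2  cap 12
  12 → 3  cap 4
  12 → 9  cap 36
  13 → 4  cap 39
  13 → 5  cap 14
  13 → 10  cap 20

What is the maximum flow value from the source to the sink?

Maximum flow value: 57

augment #1: 12→1→5→7 bottleneck 15, total now 15
augment #2: 12→3→8→7 bottleneck 4, total now 19
augment #3: 12→9→5→7 bottleneck 7, total now 26
augment #4: 12→9→6→7 bottleneck 9, total now 35
augment #5: 12→2→3→8→7 bottleneck 12, total now 47
augment #6: 12→9→6→5→7 bottleneck 10, total now 57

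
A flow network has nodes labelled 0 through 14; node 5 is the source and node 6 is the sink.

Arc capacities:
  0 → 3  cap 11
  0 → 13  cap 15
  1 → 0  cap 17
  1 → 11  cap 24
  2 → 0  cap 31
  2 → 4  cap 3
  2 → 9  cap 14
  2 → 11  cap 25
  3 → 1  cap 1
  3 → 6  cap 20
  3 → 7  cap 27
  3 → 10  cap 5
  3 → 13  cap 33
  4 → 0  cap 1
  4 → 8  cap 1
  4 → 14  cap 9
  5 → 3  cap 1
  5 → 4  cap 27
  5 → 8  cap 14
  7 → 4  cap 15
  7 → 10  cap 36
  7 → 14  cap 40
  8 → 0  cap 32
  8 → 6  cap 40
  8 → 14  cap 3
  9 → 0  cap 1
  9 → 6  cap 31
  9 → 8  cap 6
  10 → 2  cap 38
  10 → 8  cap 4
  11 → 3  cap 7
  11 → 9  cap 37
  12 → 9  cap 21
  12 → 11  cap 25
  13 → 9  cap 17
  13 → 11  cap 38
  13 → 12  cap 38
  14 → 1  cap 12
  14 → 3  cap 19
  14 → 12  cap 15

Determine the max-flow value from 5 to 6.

Maximum flow value: 26

augment #1: 5→3→6 bottleneck 1, total now 1
augment #2: 5→8→6 bottleneck 14, total now 15
augment #3: 5→4→8→6 bottleneck 1, total now 16
augment #4: 5→4→0→3→6 bottleneck 1, total now 17
augment #5: 5→4→14→3→6 bottleneck 9, total now 26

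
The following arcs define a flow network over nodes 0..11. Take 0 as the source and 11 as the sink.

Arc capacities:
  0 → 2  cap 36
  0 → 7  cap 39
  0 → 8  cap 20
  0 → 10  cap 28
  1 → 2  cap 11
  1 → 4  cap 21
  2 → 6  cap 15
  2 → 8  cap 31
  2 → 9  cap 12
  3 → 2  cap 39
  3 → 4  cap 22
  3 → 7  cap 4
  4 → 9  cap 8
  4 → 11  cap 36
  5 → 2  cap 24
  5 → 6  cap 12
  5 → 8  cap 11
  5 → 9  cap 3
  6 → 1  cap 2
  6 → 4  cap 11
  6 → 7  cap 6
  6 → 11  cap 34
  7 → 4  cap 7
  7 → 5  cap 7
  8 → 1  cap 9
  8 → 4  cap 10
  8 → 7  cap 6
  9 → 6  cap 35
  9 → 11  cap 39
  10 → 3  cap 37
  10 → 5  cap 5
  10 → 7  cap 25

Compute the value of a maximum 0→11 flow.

augment #1: 0→2→6→11 bottleneck 15, total now 15
augment #2: 0→2→9→11 bottleneck 12, total now 27
augment #3: 0→7→4→11 bottleneck 7, total now 34
augment #4: 0→8→4→11 bottleneck 10, total now 44
augment #5: 0→7→5→6→11 bottleneck 7, total now 51
augment #6: 0→8→1→4→11 bottleneck 9, total now 60
augment #7: 0→10→3→4→11 bottleneck 10, total now 70
augment #8: 0→10→5→6→11 bottleneck 5, total now 75
augment #9: 0→10→3→4→9→11 bottleneck 8, total now 83

Maximum flow value: 83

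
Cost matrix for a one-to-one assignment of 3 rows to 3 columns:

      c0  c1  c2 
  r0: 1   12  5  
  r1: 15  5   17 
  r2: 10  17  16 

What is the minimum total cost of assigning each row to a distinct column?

optimal assignment: row0→col2 (cost 5), row1→col1 (cost 5), row2→col0 (cost 10)
total = 5 + 5 + 10 = 20

Minimum assignment cost: 20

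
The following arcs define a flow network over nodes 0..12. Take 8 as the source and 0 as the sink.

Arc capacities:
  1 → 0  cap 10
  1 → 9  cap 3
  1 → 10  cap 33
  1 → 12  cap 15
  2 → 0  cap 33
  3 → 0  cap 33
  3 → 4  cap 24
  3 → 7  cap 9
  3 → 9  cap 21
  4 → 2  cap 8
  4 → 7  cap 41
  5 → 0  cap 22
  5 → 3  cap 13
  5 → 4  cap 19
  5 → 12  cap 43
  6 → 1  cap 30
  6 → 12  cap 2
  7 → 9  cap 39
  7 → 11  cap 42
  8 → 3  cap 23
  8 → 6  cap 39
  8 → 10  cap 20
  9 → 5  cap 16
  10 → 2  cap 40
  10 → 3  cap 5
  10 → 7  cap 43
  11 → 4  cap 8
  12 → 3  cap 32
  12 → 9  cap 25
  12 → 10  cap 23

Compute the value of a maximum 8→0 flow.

Maximum flow value: 75

augment #1: 8→3→0 bottleneck 23, total now 23
augment #2: 8→6→1→0 bottleneck 10, total now 33
augment #3: 8→10→2→0 bottleneck 20, total now 53
augment #4: 8→6→12→3→0 bottleneck 2, total now 55
augment #5: 8→6→1→9→5→0 bottleneck 3, total now 58
augment #6: 8→6→1→10→2→0 bottleneck 13, total now 71
augment #7: 8→6→1→10→3→0 bottleneck 4, total now 75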